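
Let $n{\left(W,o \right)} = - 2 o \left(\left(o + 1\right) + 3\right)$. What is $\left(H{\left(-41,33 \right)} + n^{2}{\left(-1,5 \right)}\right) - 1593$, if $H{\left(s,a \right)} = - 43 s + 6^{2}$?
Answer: $8306$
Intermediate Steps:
$n{\left(W,o \right)} = - 2 o \left(4 + o\right)$ ($n{\left(W,o \right)} = - 2 o \left(\left(1 + o\right) + 3\right) = - 2 o \left(4 + o\right)$)
$H{\left(s,a \right)} = 36 - 43 s$ ($H{\left(s,a \right)} = - 43 s + 36 = 36 - 43 s$)
$\left(H{\left(-41,33 \right)} + n^{2}{\left(-1,5 \right)}\right) - 1593 = \left(\left(36 - -1763\right) + \left(\left(-2\right) 5 \left(4 + 5\right)\right)^{2}\right) - 1593 = \left(\left(36 + 1763\right) + \left(\left(-2\right) 5 \cdot 9\right)^{2}\right) - 1593 = \left(1799 + \left(-90\right)^{2}\right) - 1593 = \left(1799 + 8100\right) - 1593 = 9899 - 1593 = 8306$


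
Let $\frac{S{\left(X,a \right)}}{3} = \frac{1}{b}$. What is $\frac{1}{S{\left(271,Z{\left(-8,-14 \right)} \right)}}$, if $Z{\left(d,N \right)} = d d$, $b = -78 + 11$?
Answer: $- \frac{67}{3} \approx -22.333$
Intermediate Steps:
$b = -67$
$Z{\left(d,N \right)} = d^{2}$
$S{\left(X,a \right)} = - \frac{3}{67}$ ($S{\left(X,a \right)} = \frac{3}{-67} = 3 \left(- \frac{1}{67}\right) = - \frac{3}{67}$)
$\frac{1}{S{\left(271,Z{\left(-8,-14 \right)} \right)}} = \frac{1}{- \frac{3}{67}} = - \frac{67}{3}$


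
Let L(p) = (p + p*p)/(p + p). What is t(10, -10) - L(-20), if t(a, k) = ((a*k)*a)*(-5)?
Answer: 10019/2 ≈ 5009.5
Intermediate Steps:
L(p) = (p + p²)/(2*p) (L(p) = (p + p²)/((2*p)) = (p + p²)*(1/(2*p)) = (p + p²)/(2*p))
t(a, k) = -5*k*a² (t(a, k) = (k*a²)*(-5) = -5*k*a²)
t(10, -10) - L(-20) = -5*(-10)*10² - (½ + (½)*(-20)) = -5*(-10)*100 - (½ - 10) = 5000 - 1*(-19/2) = 5000 + 19/2 = 10019/2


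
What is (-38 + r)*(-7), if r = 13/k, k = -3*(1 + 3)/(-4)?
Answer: 707/3 ≈ 235.67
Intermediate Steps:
k = 3 (k = -3*4*(-¼) = -12*(-¼) = 3)
r = 13/3 ≈ 4.3333
(-38 + r)*(-7) = (-38 + 13/3)*(-7) = -101/3*(-7) = 707/3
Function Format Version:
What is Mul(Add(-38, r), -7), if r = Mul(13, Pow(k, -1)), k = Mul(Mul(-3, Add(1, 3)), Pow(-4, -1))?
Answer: Rational(707, 3) ≈ 235.67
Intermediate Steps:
k = 3 (k = Mul(Mul(-3, 4), Rational(-1, 4)) = Mul(-12, Rational(-1, 4)) = 3)
r = Rational(13, 3) (r = Mul(13, Pow(3, -1)) = Mul(13, Rational(1, 3)) = Rational(13, 3) ≈ 4.3333)
Mul(Add(-38, r), -7) = Mul(Add(-38, Rational(13, 3)), -7) = Mul(Rational(-101, 3), -7) = Rational(707, 3)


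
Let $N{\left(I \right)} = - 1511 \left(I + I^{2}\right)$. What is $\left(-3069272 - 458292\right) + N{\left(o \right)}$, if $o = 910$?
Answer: $-1256161674$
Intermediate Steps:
$N{\left(I \right)} = - 1511 I - 1511 I^{2}$
$\left(-3069272 - 458292\right) + N{\left(o \right)} = \left(-3069272 - 458292\right) - 1375010 \left(1 + 910\right) = -3527564 - 1375010 \cdot 911 = -3527564 - 1252634110 = -1256161674$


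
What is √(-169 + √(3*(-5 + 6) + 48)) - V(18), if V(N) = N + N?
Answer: -36 + I*√(169 - √51) ≈ -36.0 + 12.722*I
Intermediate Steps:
V(N) = 2*N
√(-169 + √(3*(-5 + 6) + 48)) - V(18) = √(-169 + √(3*(-5 + 6) + 48)) - 2*18 = √(-169 + √(3*1 + 48)) - 1*36 = √(-169 + √(3 + 48)) - 36 = √(-169 + √51) - 36 = -36 + √(-169 + √51)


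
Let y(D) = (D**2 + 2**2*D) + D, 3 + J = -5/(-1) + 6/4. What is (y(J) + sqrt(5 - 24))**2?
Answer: 13857/16 + 119*I*sqrt(19)/2 ≈ 866.06 + 259.35*I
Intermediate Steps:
J = 7/2 (J = -3 + (-5/(-1) + 6/4) = -3 + (-5*(-1) + 6*(1/4)) = -3 + (5 + 3/2) = -3 + 13/2 = 7/2 ≈ 3.5000)
y(D) = D**2 + 5*D (y(D) = (D**2 + 4*D) + D = D**2 + 5*D)
(y(J) + sqrt(5 - 24))**2 = (7*(5 + 7/2)/2 + sqrt(5 - 24))**2 = ((7/2)*(17/2) + sqrt(-19))**2 = (119/4 + I*sqrt(19))**2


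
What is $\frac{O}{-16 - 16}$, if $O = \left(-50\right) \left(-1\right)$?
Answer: $- \frac{25}{16} \approx -1.5625$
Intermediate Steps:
$O = 50$
$\frac{O}{-16 - 16} = \frac{1}{-16 - 16} \cdot 50 = \frac{1}{-32} \cdot 50 = \left(- \frac{1}{32}\right) 50 = - \frac{25}{16}$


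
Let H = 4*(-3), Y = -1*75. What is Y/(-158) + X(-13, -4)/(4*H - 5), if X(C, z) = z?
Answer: 4607/8374 ≈ 0.55016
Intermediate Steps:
Y = -75
H = -12
Y/(-158) + X(-13, -4)/(4*H - 5) = -75/(-158) - 4/(4*(-12) - 5) = -75*(-1/158) - 4/(-48 - 5) = 75/158 - 4/(-53) = 75/158 - 4*(-1/53) = 75/158 + 4/53 = 4607/8374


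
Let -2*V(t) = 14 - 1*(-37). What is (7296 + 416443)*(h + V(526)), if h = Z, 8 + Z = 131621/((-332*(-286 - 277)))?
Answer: -2597547613035/186916 ≈ -1.3897e+7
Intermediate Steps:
V(t) = -51/2 (V(t) = -(14 - 1*(-37))/2 = -(14 + 37)/2 = -1/2*51 = -51/2)
Z = -1363707/186916 (Z = -8 + 131621/((-332*(-286 - 277))) = -8 + 131621/((-332*(-563))) = -8 + 131621/186916 = -1363707/186916 ≈ -7.2958)
h = -1363707/186916 ≈ -7.2958
(7296 + 416443)*(h + V(526)) = (7296 + 416443)*(-1363707/186916 - 51/2) = 423739*(-6130065/186916) = -2597547613035/186916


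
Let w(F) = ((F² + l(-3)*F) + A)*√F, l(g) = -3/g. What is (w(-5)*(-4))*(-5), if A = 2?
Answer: 440*I*√5 ≈ 983.87*I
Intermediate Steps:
w(F) = √F*(2 + F + F²) (w(F) = ((F² + (-3/(-3))*F) + 2)*√F = ((F² + (-3*(-⅓))*F) + 2)*√F = ((F² + 1*F) + 2)*√F = ((F² + F) + 2)*√F = ((F + F²) + 2)*√F = (2 + F + F²)*√F = √F*(2 + F + F²))
(w(-5)*(-4))*(-5) = ((√(-5)*(2 - 5 + (-5)²))*(-4))*(-5) = (((I*√5)*(2 - 5 + 25))*(-4))*(-5) = (((I*√5)*22)*(-4))*(-5) = ((22*I*√5)*(-4))*(-5) = -88*I*√5*(-5) = 440*I*√5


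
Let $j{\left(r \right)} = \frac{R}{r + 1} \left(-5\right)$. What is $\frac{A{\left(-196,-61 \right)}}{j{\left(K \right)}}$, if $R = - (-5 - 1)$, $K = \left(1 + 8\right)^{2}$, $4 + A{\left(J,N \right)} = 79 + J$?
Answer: $\frac{4961}{15} \approx 330.73$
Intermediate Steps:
$A{\left(J,N \right)} = 75 + J$ ($A{\left(J,N \right)} = -4 + \left(79 + J\right) = 75 + J$)
$K = 81$ ($K = 9^{2} = 81$)
$R = 6$ ($R = - (-5 - 1) = \left(-1\right) \left(-6\right) = 6$)
$j{\left(r \right)} = - \frac{30}{1 + r}$ ($j{\left(r \right)} = \frac{6}{r + 1} \left(-5\right) = \frac{6}{1 + r} \left(-5\right) = - \frac{30}{1 + r}$)
$\frac{A{\left(-196,-61 \right)}}{j{\left(K \right)}} = \frac{75 - 196}{\left(-30\right) \frac{1}{1 + 81}} = - \frac{121}{\left(-30\right) \frac{1}{82}} = - \frac{121}{- \frac{15}{41}} = \left(-121\right) \left(- \frac{41}{15}\right) = \frac{4961}{15}$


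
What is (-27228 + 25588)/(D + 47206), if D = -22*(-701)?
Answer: -410/15657 ≈ -0.026186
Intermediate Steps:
D = 15422
(-27228 + 25588)/(D + 47206) = (-27228 + 25588)/(15422 + 47206) = -1640/62628 = -1640*1/62628 = -410/15657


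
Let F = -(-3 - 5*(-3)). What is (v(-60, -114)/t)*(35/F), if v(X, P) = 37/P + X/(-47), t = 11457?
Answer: -178535/736639272 ≈ -0.00024236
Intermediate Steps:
v(X, P) = 37/P - X/47 (v(X, P) = 37/P + X*(-1/47) = 37/P - X/47)
F = -12 (F = -(-3 + 15) = -1*12 = -12)
(v(-60, -114)/t)*(35/F) = ((37/(-114) - 1/47*(-60))/11457)*(35/(-12)) = ((37*(-1/114) + 60/47)*(1/11457))*(35*(-1/12)) = ((-37/114 + 60/47)*(1/11457))*(-35/12) = ((5101/5358)*(1/11457))*(-35/12) = (5101/61386606)*(-35/12) = -178535/736639272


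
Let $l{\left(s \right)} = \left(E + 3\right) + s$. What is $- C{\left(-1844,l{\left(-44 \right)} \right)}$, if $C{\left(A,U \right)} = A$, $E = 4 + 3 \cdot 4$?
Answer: $1844$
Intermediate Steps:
$E = 16$ ($E = 4 + 12 = 16$)
$l{\left(s \right)} = 19 + s$ ($l{\left(s \right)} = \left(16 + 3\right) + s = 19 + s$)
$- C{\left(-1844,l{\left(-44 \right)} \right)} = \left(-1\right) \left(-1844\right) = 1844$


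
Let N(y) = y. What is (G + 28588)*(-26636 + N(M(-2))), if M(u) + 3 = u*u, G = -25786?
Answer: -74631270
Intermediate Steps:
M(u) = -3 + u² (M(u) = -3 + u*u = -3 + u²)
(G + 28588)*(-26636 + N(M(-2))) = (-25786 + 28588)*(-26636 + (-3 + (-2)²)) = 2802*(-26636 + (-3 + 4)) = 2802*(-26636 + 1) = 2802*(-26635) = -74631270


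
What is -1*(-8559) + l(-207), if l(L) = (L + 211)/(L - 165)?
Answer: 795986/93 ≈ 8559.0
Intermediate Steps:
l(L) = (211 + L)/(-165 + L)
-1*(-8559) + l(-207) = -1*(-8559) + (211 - 207)/(-165 - 207) = 8559 + 4/(-372) = 8559 - 1/372*4 = 8559 - 1/93 = 795986/93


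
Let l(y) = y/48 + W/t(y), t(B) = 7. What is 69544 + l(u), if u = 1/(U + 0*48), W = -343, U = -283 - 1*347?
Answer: 2101528799/30240 ≈ 69495.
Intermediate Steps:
U = -630 (U = -283 - 347 = -630)
u = -1/630 (u = 1/(-630 + 0*48) = 1/(-630 + 0) = 1/(-630) = -1/630 ≈ -0.0015873)
l(y) = -49 + y/48 (l(y) = y/48 - 343/7 = y*(1/48) - 343*⅐ = y/48 - 49 = -49 + y/48)
69544 + l(u) = 69544 + (-49 + (1/48)*(-1/630)) = 69544 + (-49 - 1/30240) = 69544 - 1481761/30240 = 2101528799/30240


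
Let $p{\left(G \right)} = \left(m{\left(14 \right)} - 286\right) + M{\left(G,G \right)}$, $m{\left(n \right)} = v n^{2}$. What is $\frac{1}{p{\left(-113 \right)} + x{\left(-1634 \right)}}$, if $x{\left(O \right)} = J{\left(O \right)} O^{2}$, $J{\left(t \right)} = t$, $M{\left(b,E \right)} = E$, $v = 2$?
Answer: $- \frac{1}{4362708111} \approx -2.2922 \cdot 10^{-10}$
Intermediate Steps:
$m{\left(n \right)} = 2 n^{2}$
$x{\left(O \right)} = O^{3}$ ($x{\left(O \right)} = O O^{2} = O^{3}$)
$p{\left(G \right)} = 106 + G$ ($p{\left(G \right)} = \left(2 \cdot 14^{2} - 286\right) + G = \left(2 \cdot 196 - 286\right) + G = \left(392 - 286\right) + G = 106 + G$)
$\frac{1}{p{\left(-113 \right)} + x{\left(-1634 \right)}} = \frac{1}{\left(106 - 113\right) + \left(-1634\right)^{3}} = \frac{1}{-7 - 4362708104} = \frac{1}{-4362708111} = - \frac{1}{4362708111}$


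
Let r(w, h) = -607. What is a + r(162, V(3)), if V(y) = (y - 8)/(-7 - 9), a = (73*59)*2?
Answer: 8007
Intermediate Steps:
a = 8614 (a = 4307*2 = 8614)
V(y) = 1/2 - y/16 (V(y) = (-8 + y)/(-16) = (-8 + y)*(-1/16) = 1/2 - y/16)
a + r(162, V(3)) = 8614 - 607 = 8007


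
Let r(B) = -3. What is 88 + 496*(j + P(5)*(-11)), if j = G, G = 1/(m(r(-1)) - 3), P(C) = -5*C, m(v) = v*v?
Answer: 409712/3 ≈ 1.3657e+5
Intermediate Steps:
m(v) = v²
G = ⅙ (G = 1/((-3)² - 3) = 1/(9 - 3) = 1/6 = ⅙ ≈ 0.16667)
j = ⅙ ≈ 0.16667
88 + 496*(j + P(5)*(-11)) = 88 + 496*(⅙ - 5*5*(-11)) = 88 + 496*(⅙ - 25*(-11)) = 88 + 496*(⅙ + 275) = 88 + 496*(1651/6) = 88 + 409448/3 = 409712/3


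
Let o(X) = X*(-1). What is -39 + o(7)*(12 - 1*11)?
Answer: -46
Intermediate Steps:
o(X) = -X
-39 + o(7)*(12 - 1*11) = -39 + (-1*7)*(12 - 1*11) = -39 - 7*(12 - 11) = -39 - 7*1 = -39 - 7 = -46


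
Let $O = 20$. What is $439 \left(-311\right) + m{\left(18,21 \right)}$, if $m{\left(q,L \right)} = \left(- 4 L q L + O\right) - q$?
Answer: $-168279$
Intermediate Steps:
$m{\left(q,L \right)} = 20 - q - 4 q L^{2}$ ($m{\left(q,L \right)} = \left(- 4 L q L + 20\right) - q = \left(- 4 q L^{2} + 20\right) - q = \left(20 - 4 q L^{2}\right) - q = 20 - q - 4 q L^{2}$)
$439 \left(-311\right) + m{\left(18,21 \right)} = 439 \left(-311\right) - \left(-2 + 31752\right) = -136529 - \left(-2 + 31752\right) = -136529 - 31750 = -168279$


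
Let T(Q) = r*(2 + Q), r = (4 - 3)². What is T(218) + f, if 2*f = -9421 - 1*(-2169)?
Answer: -3406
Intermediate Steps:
r = 1 (r = 1² = 1)
T(Q) = 2 + Q (T(Q) = 1*(2 + Q) = 2 + Q)
f = -3626 (f = (-9421 - 1*(-2169))/2 = (-9421 + 2169)/2 = (½)*(-7252) = -3626)
T(218) + f = (2 + 218) - 3626 = 220 - 3626 = -3406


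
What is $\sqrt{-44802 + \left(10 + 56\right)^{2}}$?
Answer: $3 i \sqrt{4494} \approx 201.11 i$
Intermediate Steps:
$\sqrt{-44802 + \left(10 + 56\right)^{2}} = \sqrt{-44802 + 66^{2}} = \sqrt{-44802 + 4356} = \sqrt{-40446} = 3 i \sqrt{4494}$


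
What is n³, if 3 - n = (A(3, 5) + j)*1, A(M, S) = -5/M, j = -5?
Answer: 24389/27 ≈ 903.30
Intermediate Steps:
n = 29/3 (n = 3 - (-5/3 - 5) = 3 - (-20)/3 = 3 - 1*(-20/3) = 3 + 20/3 = 29/3 ≈ 9.6667)
n³ = (29/3)³ = 24389/27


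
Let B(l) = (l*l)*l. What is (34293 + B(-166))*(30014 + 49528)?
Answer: -361120918626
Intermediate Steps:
B(l) = l**3 (B(l) = l**2*l = l**3)
(34293 + B(-166))*(30014 + 49528) = (34293 + (-166)**3)*(30014 + 49528) = (34293 - 4574296)*79542 = -4540003*79542 = -361120918626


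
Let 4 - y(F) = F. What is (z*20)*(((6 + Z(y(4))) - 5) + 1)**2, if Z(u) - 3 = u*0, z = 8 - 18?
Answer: -5000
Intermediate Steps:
y(F) = 4 - F
z = -10
Z(u) = 3 (Z(u) = 3 + u*0 = 3 + 0 = 3)
(z*20)*(((6 + Z(y(4))) - 5) + 1)**2 = (-10*20)*(((6 + 3) - 5) + 1)**2 = -200*((9 - 5) + 1)**2 = -200*(4 + 1)**2 = -200*5**2 = -200*25 = -5000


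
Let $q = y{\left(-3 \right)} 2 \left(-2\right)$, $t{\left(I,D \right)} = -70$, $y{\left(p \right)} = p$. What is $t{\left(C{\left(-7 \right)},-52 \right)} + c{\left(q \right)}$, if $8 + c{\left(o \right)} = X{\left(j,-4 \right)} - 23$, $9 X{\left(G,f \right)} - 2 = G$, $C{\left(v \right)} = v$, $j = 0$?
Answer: $- \frac{907}{9} \approx -100.78$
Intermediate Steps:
$X{\left(G,f \right)} = \frac{2}{9} + \frac{G}{9}$
$q = 12$ ($q = \left(-3\right) 2 \left(-2\right) = \left(-6\right) \left(-2\right) = 12$)
$c{\left(o \right)} = - \frac{277}{9}$ ($c{\left(o \right)} = -8 + \left(\left(\frac{2}{9} + \frac{1}{9} \cdot 0\right) - 23\right) = -8 + \left(\left(\frac{2}{9} + 0\right) - 23\right) = -8 + \left(\frac{2}{9} - 23\right) = -8 - \frac{205}{9} = - \frac{277}{9}$)
$t{\left(C{\left(-7 \right)},-52 \right)} + c{\left(q \right)} = -70 - \frac{277}{9} = - \frac{907}{9}$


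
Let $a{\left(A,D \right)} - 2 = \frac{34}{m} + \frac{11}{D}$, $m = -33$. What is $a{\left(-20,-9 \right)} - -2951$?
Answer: $\frac{292124}{99} \approx 2950.7$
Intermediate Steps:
$a{\left(A,D \right)} = \frac{32}{33} + \frac{11}{D}$ ($a{\left(A,D \right)} = 2 + \left(\frac{34}{-33} + \frac{11}{D}\right) = 2 + \left(34 \left(- \frac{1}{33}\right) + \frac{11}{D}\right) = 2 - \left(\frac{34}{33} - \frac{11}{D}\right) = \frac{32}{33} + \frac{11}{D}$)
$a{\left(-20,-9 \right)} - -2951 = \left(\frac{32}{33} + \frac{11}{-9}\right) - -2951 = \left(\frac{32}{33} + 11 \left(- \frac{1}{9}\right)\right) + 2951 = \left(\frac{32}{33} - \frac{11}{9}\right) + 2951 = - \frac{25}{99} + 2951 = \frac{292124}{99}$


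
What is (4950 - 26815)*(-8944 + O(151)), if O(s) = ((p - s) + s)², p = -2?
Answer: 195473100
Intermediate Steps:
O(s) = 4 (O(s) = ((-2 - s) + s)² = (-2)² = 4)
(4950 - 26815)*(-8944 + O(151)) = (4950 - 26815)*(-8944 + 4) = -21865*(-8940) = 195473100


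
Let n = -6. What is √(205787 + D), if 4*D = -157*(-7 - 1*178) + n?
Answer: √852187/2 ≈ 461.57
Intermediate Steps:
D = 29039/4 (D = (-157*(-7 - 1*178) - 6)/4 = (-157*(-7 - 178) - 6)/4 = (-157*(-185) - 6)/4 = (29045 - 6)/4 = (¼)*29039 = 29039/4 ≈ 7259.8)
√(205787 + D) = √(205787 + 29039/4) = √(852187/4) = √852187/2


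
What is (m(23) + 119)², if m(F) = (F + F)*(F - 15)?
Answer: 237169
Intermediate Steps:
m(F) = 2*F*(-15 + F) (m(F) = (2*F)*(-15 + F) = 2*F*(-15 + F))
(m(23) + 119)² = (2*23*(-15 + 23) + 119)² = (2*23*8 + 119)² = (368 + 119)² = 487² = 237169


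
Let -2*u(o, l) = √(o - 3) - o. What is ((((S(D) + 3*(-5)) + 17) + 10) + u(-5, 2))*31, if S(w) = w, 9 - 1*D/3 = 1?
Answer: 2077/2 - 31*I*√2 ≈ 1038.5 - 43.841*I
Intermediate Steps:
D = 24 (D = 27 - 3*1 = 27 - 3 = 24)
u(o, l) = o/2 - √(-3 + o)/2 (u(o, l) = -(√(o - 3) - o)/2 = -(√(-3 + o) - o)/2 = o/2 - √(-3 + o)/2)
((((S(D) + 3*(-5)) + 17) + 10) + u(-5, 2))*31 = ((((24 + 3*(-5)) + 17) + 10) + ((½)*(-5) - √(-3 - 5)/2))*31 = ((((24 - 15) + 17) + 10) + (-5/2 - I*√2))*31 = (((9 + 17) + 10) + (-5/2 - I*√2))*31 = ((26 + 10) + (-5/2 - I*√2))*31 = (36 + (-5/2 - I*√2))*31 = (67/2 - I*√2)*31 = 2077/2 - 31*I*√2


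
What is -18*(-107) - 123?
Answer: 1803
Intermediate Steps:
-18*(-107) - 123 = 1926 - 123 = 1803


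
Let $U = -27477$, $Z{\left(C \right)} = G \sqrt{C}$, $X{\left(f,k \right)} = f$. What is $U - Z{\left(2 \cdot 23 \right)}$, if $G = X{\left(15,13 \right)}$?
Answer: $-27477 - 15 \sqrt{46} \approx -27579.0$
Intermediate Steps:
$G = 15$
$Z{\left(C \right)} = 15 \sqrt{C}$
$U - Z{\left(2 \cdot 23 \right)} = -27477 - 15 \sqrt{2 \cdot 23} = -27477 - 15 \sqrt{46}$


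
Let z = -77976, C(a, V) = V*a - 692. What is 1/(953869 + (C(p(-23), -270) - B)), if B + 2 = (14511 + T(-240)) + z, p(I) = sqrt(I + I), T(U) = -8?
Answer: 84721/86132053542 + 15*I*sqrt(46)/57421369028 ≈ 9.8362e-7 + 1.7717e-9*I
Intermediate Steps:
p(I) = sqrt(2)*sqrt(I) (p(I) = sqrt(2*I) = sqrt(2)*sqrt(I))
C(a, V) = -692 + V*a
B = -63475 (B = -2 + ((14511 - 8) - 77976) = -2 + (14503 - 77976) = -2 - 63473 = -63475)
1/(953869 + (C(p(-23), -270) - B)) = 1/(953869 + ((-692 - 270*sqrt(2)*sqrt(-23)) - 1*(-63475))) = 1/(953869 + ((-692 - 270*sqrt(2)*I*sqrt(23)) + 63475)) = 1/(953869 + ((-692 - 270*I*sqrt(46)) + 63475)) = 1/(953869 + (62783 - 270*I*sqrt(46))) = 1/(1016652 - 270*I*sqrt(46))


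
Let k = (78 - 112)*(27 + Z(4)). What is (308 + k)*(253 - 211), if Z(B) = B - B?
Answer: -25620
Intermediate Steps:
Z(B) = 0
k = -918 (k = (78 - 112)*(27 + 0) = -34*27 = -918)
(308 + k)*(253 - 211) = (308 - 918)*(253 - 211) = -610*42 = -25620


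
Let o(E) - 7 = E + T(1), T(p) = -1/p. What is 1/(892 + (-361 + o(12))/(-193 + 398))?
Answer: 205/182517 ≈ 0.0011232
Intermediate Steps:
o(E) = 6 + E (o(E) = 7 + (E - 1/1) = 7 + (E - 1*1) = 7 + (E - 1) = 7 + (-1 + E) = 6 + E)
1/(892 + (-361 + o(12))/(-193 + 398)) = 1/(892 + (-361 + (6 + 12))/(-193 + 398)) = 1/(892 + (-361 + 18)/205) = 1/(892 - 343*1/205) = 1/(892 - 343/205) = 1/(182517/205) = 205/182517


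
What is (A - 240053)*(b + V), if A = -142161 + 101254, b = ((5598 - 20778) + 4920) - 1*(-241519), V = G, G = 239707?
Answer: -132322607360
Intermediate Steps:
V = 239707
b = 231259 (b = (-15180 + 4920) + 241519 = -10260 + 241519 = 231259)
A = -40907
(A - 240053)*(b + V) = (-40907 - 240053)*(231259 + 239707) = -280960*470966 = -132322607360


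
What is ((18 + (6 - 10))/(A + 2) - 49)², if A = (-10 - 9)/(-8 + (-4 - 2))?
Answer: 4439449/2209 ≈ 2009.7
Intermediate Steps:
A = 19/14 (A = -19/(-8 - 6) = -19/(-14) = -19*(-1/14) = 19/14 ≈ 1.3571)
((18 + (6 - 10))/(A + 2) - 49)² = ((18 + (6 - 10))/(19/14 + 2) - 49)² = ((18 - 4)/(47/14) - 49)² = (14*(14/47) - 49)² = (196/47 - 49)² = (-2107/47)² = 4439449/2209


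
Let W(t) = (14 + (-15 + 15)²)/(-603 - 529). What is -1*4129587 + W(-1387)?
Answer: -2337346249/566 ≈ -4.1296e+6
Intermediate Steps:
W(t) = -7/566 (W(t) = (14 + 0²)/(-1132) = (14 + 0)*(-1/1132) = 14*(-1/1132) = -7/566)
-1*4129587 + W(-1387) = -1*4129587 - 7/566 = -4129587 - 7/566 = -2337346249/566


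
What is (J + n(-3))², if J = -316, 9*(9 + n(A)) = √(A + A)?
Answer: (2925 - I*√6)²/81 ≈ 1.0562e+5 - 176.91*I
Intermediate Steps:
n(A) = -9 + √2*√A/9 (n(A) = -9 + √(A + A)/9 = -9 + √(2*A)/9 = -9 + (√2*√A)/9 = -9 + √2*√A/9)
(J + n(-3))² = (-316 + (-9 + √2*√(-3)/9))² = (-316 + (-9 + √2*(I*√3)/9))² = (-316 + (-9 + I*√6/9))² = (-325 + I*√6/9)²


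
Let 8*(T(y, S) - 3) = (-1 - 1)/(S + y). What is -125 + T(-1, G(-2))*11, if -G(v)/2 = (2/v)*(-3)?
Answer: -2565/28 ≈ -91.607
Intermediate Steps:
G(v) = 12/v (G(v) = -2*2/v*(-3) = -(-12)/v = 12/v)
T(y, S) = 3 - 1/(4*(S + y)) (T(y, S) = 3 + ((-1 - 1)/(S + y))/8 = 3 + (-2/(S + y))/8 = 3 - 1/(4*(S + y)))
-125 + T(-1, G(-2))*11 = -125 + ((-¼ + 3*(12/(-2)) + 3*(-1))/(12/(-2) - 1))*11 = -125 + ((-¼ + 3*(12*(-½)) - 3)/(12*(-½) - 1))*11 = -125 + ((-¼ + 3*(-6) - 3)/(-6 - 1))*11 = -125 + ((-¼ - 18 - 3)/(-7))*11 = -125 - ⅐*(-85/4)*11 = -125 + (85/28)*11 = -125 + 935/28 = -2565/28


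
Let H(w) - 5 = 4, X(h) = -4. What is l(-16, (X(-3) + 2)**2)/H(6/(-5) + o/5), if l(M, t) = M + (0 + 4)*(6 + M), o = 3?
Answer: -56/9 ≈ -6.2222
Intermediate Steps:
H(w) = 9 (H(w) = 5 + 4 = 9)
l(M, t) = 24 + 5*M (l(M, t) = M + 4*(6 + M) = M + (24 + 4*M) = 24 + 5*M)
l(-16, (X(-3) + 2)**2)/H(6/(-5) + o/5) = (24 + 5*(-16))/9 = (24 - 80)*(1/9) = -56*1/9 = -56/9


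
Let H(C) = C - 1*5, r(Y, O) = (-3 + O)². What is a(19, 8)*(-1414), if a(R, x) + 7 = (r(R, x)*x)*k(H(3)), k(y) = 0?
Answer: 9898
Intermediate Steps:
H(C) = -5 + C (H(C) = C - 5 = -5 + C)
a(R, x) = -7 (a(R, x) = -7 + ((-3 + x)²*x)*0 = -7 + (x*(-3 + x)²)*0 = -7 + 0 = -7)
a(19, 8)*(-1414) = -7*(-1414) = 9898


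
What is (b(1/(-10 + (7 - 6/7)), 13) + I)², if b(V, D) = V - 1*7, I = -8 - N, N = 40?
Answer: 2226064/729 ≈ 3053.6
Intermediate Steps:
I = -48 (I = -8 - 1*40 = -8 - 40 = -48)
b(V, D) = -7 + V (b(V, D) = V - 7 = -7 + V)
(b(1/(-10 + (7 - 6/7)), 13) + I)² = ((-7 + 1/(-10 + (7 - 6/7))) - 48)² = ((-7 + 1/(-10 + 43/7)) - 48)² = ((-7 + 1/(-27/7)) - 48)² = ((-7 - 7/27) - 48)² = (-196/27 - 48)² = (-1492/27)² = 2226064/729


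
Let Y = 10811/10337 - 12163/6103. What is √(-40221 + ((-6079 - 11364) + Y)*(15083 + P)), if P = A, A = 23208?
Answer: 2*I*√664635296122014568131353/63086711 ≈ 25845.0*I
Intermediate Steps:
Y = -59749398/63086711 (Y = 10811*(1/10337) - 12163*1/6103 = 10811/10337 - 12163/6103 = -59749398/63086711 ≈ -0.94710)
P = 23208
√(-40221 + ((-6079 - 11364) + Y)*(15083 + P)) = √(-40221 + ((-6079 - 11364) - 59749398/63086711)*(15083 + 23208)) = √(-40221 + (-17443 - 59749398/63086711)*38291) = √(-40221 - 1100481249371/63086711*38291) = √(-40221 - 42138527519664961/63086711) = √(-42141064930268092/63086711) = 2*I*√664635296122014568131353/63086711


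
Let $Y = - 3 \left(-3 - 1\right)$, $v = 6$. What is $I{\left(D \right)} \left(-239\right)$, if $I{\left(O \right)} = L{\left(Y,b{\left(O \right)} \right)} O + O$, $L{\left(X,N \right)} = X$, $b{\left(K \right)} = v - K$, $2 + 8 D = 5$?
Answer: $- \frac{9321}{8} \approx -1165.1$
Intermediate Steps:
$D = \frac{3}{8}$ ($D = - \frac{1}{4} + \frac{1}{8} \cdot 5 = - \frac{1}{4} + \frac{5}{8} = \frac{3}{8} \approx 0.375$)
$b{\left(K \right)} = 6 - K$
$Y = 12$ ($Y = \left(-3\right) \left(-4\right) = 12$)
$I{\left(O \right)} = 13 O$ ($I{\left(O \right)} = 12 O + O = 13 O$)
$I{\left(D \right)} \left(-239\right) = 13 \cdot \frac{3}{8} \left(-239\right) = \frac{39}{8} \left(-239\right) = - \frac{9321}{8}$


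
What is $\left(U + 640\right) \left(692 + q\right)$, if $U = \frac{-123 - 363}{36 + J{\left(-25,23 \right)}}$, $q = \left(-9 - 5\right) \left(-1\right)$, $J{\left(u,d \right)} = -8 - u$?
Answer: $\frac{23604404}{53} \approx 4.4537 \cdot 10^{5}$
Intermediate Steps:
$q = 14$ ($q = \left(-14\right) \left(-1\right) = 14$)
$U = - \frac{486}{53}$ ($U = \frac{-123 - 363}{36 - -17} = - \frac{486}{36 + \left(-8 + 25\right)} = - \frac{486}{36 + 17} = - \frac{486}{53} \approx -9.1698$)
$\left(U + 640\right) \left(692 + q\right) = \left(- \frac{486}{53} + 640\right) \left(692 + 14\right) = \frac{33434}{53} \cdot 706 = \frac{23604404}{53}$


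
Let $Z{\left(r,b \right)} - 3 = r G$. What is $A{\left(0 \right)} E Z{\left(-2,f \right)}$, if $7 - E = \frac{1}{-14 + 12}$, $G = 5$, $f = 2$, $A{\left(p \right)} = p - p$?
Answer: $0$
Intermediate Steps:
$A{\left(p \right)} = 0$
$Z{\left(r,b \right)} = 3 + 5 r$ ($Z{\left(r,b \right)} = 3 + r 5 = 3 + 5 r$)
$E = \frac{15}{2}$ ($E = 7 - \frac{1}{-14 + 12} = 7 - \frac{1}{-2} = 7 - - \frac{1}{2} = 7 + \frac{1}{2} = \frac{15}{2} \approx 7.5$)
$A{\left(0 \right)} E Z{\left(-2,f \right)} = 0 \cdot \frac{15}{2} \left(3 + 5 \left(-2\right)\right) = 0 \left(3 - 10\right) = 0 \left(-7\right) = 0$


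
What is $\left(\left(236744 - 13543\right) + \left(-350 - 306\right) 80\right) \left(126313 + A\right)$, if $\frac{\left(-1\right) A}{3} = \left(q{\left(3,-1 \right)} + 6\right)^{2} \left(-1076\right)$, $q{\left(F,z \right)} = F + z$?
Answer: $56833874505$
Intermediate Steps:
$A = 206592$ ($A = - 3 \left(\left(3 - 1\right) + 6\right)^{2} \left(-1076\right) = - 3 \left(2 + 6\right)^{2} \left(-1076\right) = - 3 \cdot 8^{2} \left(-1076\right) = - 3 \cdot 64 \left(-1076\right) = \left(-3\right) \left(-68864\right) = 206592$)
$\left(\left(236744 - 13543\right) + \left(-350 - 306\right) 80\right) \left(126313 + A\right) = \left(\left(236744 - 13543\right) + \left(-350 - 306\right) 80\right) \left(126313 + 206592\right) = \left(223201 - 52480\right) 332905 = 170721 \cdot 332905 = 56833874505$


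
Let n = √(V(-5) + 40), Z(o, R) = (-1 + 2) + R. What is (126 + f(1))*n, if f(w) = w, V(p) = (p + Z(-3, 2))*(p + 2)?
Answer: 127*√46 ≈ 861.36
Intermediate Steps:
Z(o, R) = 1 + R
V(p) = (2 + p)*(3 + p) (V(p) = (p + (1 + 2))*(p + 2) = (p + 3)*(2 + p) = (3 + p)*(2 + p) = (2 + p)*(3 + p))
n = √46 (n = √((6 + (-5)² + 5*(-5)) + 40) = √((6 + 25 - 25) + 40) = √(6 + 40) = √46 ≈ 6.7823)
(126 + f(1))*n = (126 + 1)*√46 = 127*√46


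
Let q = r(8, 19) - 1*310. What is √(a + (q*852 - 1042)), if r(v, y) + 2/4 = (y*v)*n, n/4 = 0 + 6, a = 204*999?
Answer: 4*√190394 ≈ 1745.4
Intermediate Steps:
a = 203796
n = 24 (n = 4*(0 + 6) = 4*6 = 24)
r(v, y) = -½ + 24*v*y (r(v, y) = -½ + (y*v)*24 = -½ + (v*y)*24 = -½ + 24*v*y)
q = 6675/2 (q = (-½ + 24*8*19) - 1*310 = (-½ + 3648) - 310 = 7295/2 - 310 = 6675/2 ≈ 3337.5)
√(a + (q*852 - 1042)) = √(203796 + ((6675/2)*852 - 1042)) = √(203796 + (2843550 - 1042)) = √(203796 + 2842508) = √3046304 = 4*√190394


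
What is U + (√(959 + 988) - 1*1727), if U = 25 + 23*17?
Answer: -1311 + √1947 ≈ -1266.9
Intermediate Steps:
U = 416 (U = 25 + 391 = 416)
U + (√(959 + 988) - 1*1727) = 416 + (√(959 + 988) - 1*1727) = 416 + (√1947 - 1727) = 416 + (-1727 + √1947) = -1311 + √1947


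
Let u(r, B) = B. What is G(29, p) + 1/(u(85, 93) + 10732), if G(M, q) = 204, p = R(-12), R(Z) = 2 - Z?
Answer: 2208301/10825 ≈ 204.00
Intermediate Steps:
p = 14 (p = 2 - 1*(-12) = 2 + 12 = 14)
G(29, p) + 1/(u(85, 93) + 10732) = 204 + 1/(93 + 10732) = 204 + 1/10825 = 2208301/10825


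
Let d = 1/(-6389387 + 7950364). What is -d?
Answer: -1/1560977 ≈ -6.4062e-7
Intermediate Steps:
d = 1/1560977 ≈ 6.4062e-7
-d = -1*1/1560977 = -1/1560977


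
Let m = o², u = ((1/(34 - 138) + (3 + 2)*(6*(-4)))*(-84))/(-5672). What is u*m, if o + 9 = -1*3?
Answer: -2358909/9217 ≈ -255.93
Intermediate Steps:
o = -12 (o = -9 - 1*3 = -9 - 3 = -12)
u = -262101/147472 (u = ((1/(-104) + 5*(-24))*(-84))*(-1/5672) = ((-1/104 - 120)*(-84))*(-1/5672) = -12481/104*(-84)*(-1/5672) = (262101/26)*(-1/5672) = -262101/147472 ≈ -1.7773)
m = 144 (m = (-12)² = 144)
u*m = -262101/147472*144 = -2358909/9217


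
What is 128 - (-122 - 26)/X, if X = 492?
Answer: 15781/123 ≈ 128.30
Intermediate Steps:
128 - (-122 - 26)/X = 128 - (-122 - 26)/492 = 128 - (-148)/492 = 128 - 1*(-37/123) = 128 + 37/123 = 15781/123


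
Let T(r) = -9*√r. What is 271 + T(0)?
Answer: 271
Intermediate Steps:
271 + T(0) = 271 - 9*√0 = 271 - 9*0 = 271 + 0 = 271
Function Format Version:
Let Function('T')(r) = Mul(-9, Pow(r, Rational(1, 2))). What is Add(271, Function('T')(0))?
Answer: 271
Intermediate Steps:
Add(271, Function('T')(0)) = Add(271, Mul(-9, Pow(0, Rational(1, 2)))) = Add(271, Mul(-9, 0)) = Add(271, 0) = 271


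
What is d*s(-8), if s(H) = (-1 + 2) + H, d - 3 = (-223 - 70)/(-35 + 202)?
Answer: -1456/167 ≈ -8.7186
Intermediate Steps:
d = 208/167 (d = 3 + (-223 - 70)/(-35 + 202) = 3 - 293/167 = 208/167 ≈ 1.2455)
s(H) = 1 + H
d*s(-8) = 208*(1 - 8)/167 = (208/167)*(-7) = -1456/167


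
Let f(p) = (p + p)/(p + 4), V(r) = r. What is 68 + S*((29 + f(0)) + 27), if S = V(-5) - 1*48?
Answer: -2900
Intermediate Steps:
f(p) = 2*p/(4 + p) (f(p) = (2*p)/(4 + p) = 2*p/(4 + p))
S = -53 (S = -5 - 1*48 = -5 - 48 = -53)
68 + S*((29 + f(0)) + 27) = 68 - 53*((29 + 2*0/(4 + 0)) + 27) = 68 - 53*((29 + 2*0/4) + 27) = 68 - 53*((29 + 2*0*(¼)) + 27) = 68 - 53*((29 + 0) + 27) = 68 - 53*(29 + 27) = 68 - 53*56 = 68 - 2968 = -2900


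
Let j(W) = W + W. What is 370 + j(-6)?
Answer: 358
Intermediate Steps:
j(W) = 2*W
370 + j(-6) = 370 + 2*(-6) = 370 - 12 = 358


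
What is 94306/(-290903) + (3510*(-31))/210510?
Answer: -572283461/680422117 ≈ -0.84107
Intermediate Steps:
94306/(-290903) + (3510*(-31))/210510 = 94306*(-1/290903) - 108810*1/210510 = -94306/290903 - 1209/2339 = -572283461/680422117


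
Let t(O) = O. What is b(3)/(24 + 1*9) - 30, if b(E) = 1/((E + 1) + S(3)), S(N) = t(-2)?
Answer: -1979/66 ≈ -29.985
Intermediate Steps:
S(N) = -2
b(E) = 1/(-1 + E) (b(E) = 1/((E + 1) - 2) = 1/((1 + E) - 2) = 1/(-1 + E))
b(3)/(24 + 1*9) - 30 = 1/((-1 + 3)*(24 + 1*9)) - 30 = 1/(2*(24 + 9)) - 30 = (½)/33 - 30 = (½)*(1/33) - 30 = 1/66 - 30 = -1979/66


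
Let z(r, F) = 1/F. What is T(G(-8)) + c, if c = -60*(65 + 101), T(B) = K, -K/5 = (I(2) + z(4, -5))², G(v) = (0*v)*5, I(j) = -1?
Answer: -49836/5 ≈ -9967.2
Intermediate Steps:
G(v) = 0 (G(v) = 0*5 = 0)
K = -36/5 (K = -5*(-1 + 1/(-5))² = -5*(-1 - ⅕)² = -5*(-6/5)² = -5*36/25 = -36/5 ≈ -7.2000)
T(B) = -36/5
c = -9960 (c = -60*166 = -9960)
T(G(-8)) + c = -36/5 - 9960 = -49836/5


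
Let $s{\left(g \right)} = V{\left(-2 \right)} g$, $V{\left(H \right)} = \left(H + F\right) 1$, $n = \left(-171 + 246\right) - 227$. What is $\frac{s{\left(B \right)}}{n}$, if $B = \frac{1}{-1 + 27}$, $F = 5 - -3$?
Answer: $- \frac{3}{1976} \approx -0.0015182$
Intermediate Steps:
$F = 8$ ($F = 5 + 3 = 8$)
$B = \frac{1}{26} \approx 0.038462$
$n = -152$ ($n = 75 - 227 = -152$)
$V{\left(H \right)} = 8 + H$ ($V{\left(H \right)} = \left(H + 8\right) 1 = \left(8 + H\right) 1 = 8 + H$)
$s{\left(g \right)} = 6 g$ ($s{\left(g \right)} = \left(8 - 2\right) g = 6 g$)
$\frac{s{\left(B \right)}}{n} = \frac{6 \cdot \frac{1}{26}}{-152} = \frac{3}{13} \left(- \frac{1}{152}\right) = - \frac{3}{1976}$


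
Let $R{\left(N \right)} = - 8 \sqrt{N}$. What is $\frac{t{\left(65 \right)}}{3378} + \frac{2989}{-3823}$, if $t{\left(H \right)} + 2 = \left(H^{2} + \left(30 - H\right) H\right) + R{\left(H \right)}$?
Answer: $- \frac{1324819}{6457047} - \frac{4 \sqrt{65}}{1689} \approx -0.22427$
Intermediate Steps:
$t{\left(H \right)} = -2 + H^{2} - 8 \sqrt{H} + H \left(30 - H\right)$ ($t{\left(H \right)} = -2 - \left(- H^{2} + 8 \sqrt{H} - \left(30 - H\right) H\right) = -2 - \left(- H^{2} + 8 \sqrt{H} - H \left(30 - H\right)\right) = -2 + \left(H^{2} - 8 \sqrt{H} + H \left(30 - H\right)\right) = -2 + H^{2} - 8 \sqrt{H} + H \left(30 - H\right)$)
$\frac{t{\left(65 \right)}}{3378} + \frac{2989}{-3823} = \frac{-2 - 8 \sqrt{65} + 30 \cdot 65}{3378} + \frac{2989}{-3823} = \left(-2 - 8 \sqrt{65} + 1950\right) \frac{1}{3378} + 2989 \left(- \frac{1}{3823}\right) = \left(1948 - 8 \sqrt{65}\right) \frac{1}{3378} - \frac{2989}{3823} = \left(\frac{974}{1689} - \frac{4 \sqrt{65}}{1689}\right) - \frac{2989}{3823} = - \frac{1324819}{6457047} - \frac{4 \sqrt{65}}{1689}$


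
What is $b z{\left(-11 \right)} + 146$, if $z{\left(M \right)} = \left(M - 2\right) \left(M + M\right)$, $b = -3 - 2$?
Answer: $-1284$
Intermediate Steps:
$b = -5$
$z{\left(M \right)} = 2 M \left(-2 + M\right)$ ($z{\left(M \right)} = \left(-2 + M\right) 2 M = 2 M \left(-2 + M\right)$)
$b z{\left(-11 \right)} + 146 = - 5 \cdot 2 \left(-11\right) \left(-2 - 11\right) + 146 = - 5 \cdot 2 \left(-11\right) \left(-13\right) + 146 = \left(-5\right) 286 + 146 = -1430 + 146 = -1284$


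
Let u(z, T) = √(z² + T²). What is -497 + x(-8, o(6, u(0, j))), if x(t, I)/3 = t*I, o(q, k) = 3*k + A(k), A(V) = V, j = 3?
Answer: -785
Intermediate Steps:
u(z, T) = √(T² + z²)
o(q, k) = 4*k (o(q, k) = 3*k + k = 4*k)
x(t, I) = 3*I*t (x(t, I) = 3*(t*I) = 3*(I*t) = 3*I*t)
-497 + x(-8, o(6, u(0, j))) = -497 + 3*(4*√(3² + 0²))*(-8) = -497 + 3*(4*√(9 + 0))*(-8) = -497 + 3*(4*√9)*(-8) = -497 + 3*(4*3)*(-8) = -497 + 3*12*(-8) = -497 - 288 = -785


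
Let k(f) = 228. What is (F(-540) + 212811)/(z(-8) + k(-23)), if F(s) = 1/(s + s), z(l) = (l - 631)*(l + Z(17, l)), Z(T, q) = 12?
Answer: -229835879/2514240 ≈ -91.414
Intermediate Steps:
z(l) = (-631 + l)*(12 + l) (z(l) = (l - 631)*(l + 12) = (-631 + l)*(12 + l))
F(s) = 1/(2*s)
(F(-540) + 212811)/(z(-8) + k(-23)) = ((½)/(-540) + 212811)/((-7572 + (-8)² - 619*(-8)) + 228) = ((½)*(-1/540) + 212811)/((-7572 + 64 + 4952) + 228) = (-1/1080 + 212811)/(-2556 + 228) = (229835879/1080)/(-2328) = (229835879/1080)*(-1/2328) = -229835879/2514240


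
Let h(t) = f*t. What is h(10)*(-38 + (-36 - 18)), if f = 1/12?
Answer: -230/3 ≈ -76.667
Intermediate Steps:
f = 1/12 ≈ 0.083333
h(t) = t/12
h(10)*(-38 + (-36 - 18)) = ((1/12)*10)*(-38 + (-36 - 18)) = 5*(-38 - 54)/6 = (⅚)*(-92) = -230/3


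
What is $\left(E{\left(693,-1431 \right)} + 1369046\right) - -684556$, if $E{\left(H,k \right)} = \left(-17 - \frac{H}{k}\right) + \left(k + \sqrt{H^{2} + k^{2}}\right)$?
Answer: $\frac{326292563}{159} + 9 \sqrt{31210} \approx 2.0537 \cdot 10^{6}$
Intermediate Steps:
$E{\left(H,k \right)} = -17 + k + \sqrt{H^{2} + k^{2}} - \frac{H}{k}$ ($E{\left(H,k \right)} = \left(-17 - \frac{H}{k}\right) + \left(k + \sqrt{H^{2} + k^{2}}\right) = -17 + k + \sqrt{H^{2} + k^{2}} - \frac{H}{k}$)
$\left(E{\left(693,-1431 \right)} + 1369046\right) - -684556 = \left(\left(-17 - 1431 + \sqrt{693^{2} + \left(-1431\right)^{2}} - \frac{693}{-1431}\right) + 1369046\right) - -684556 = \left(\left(-17 - 1431 + \sqrt{480249 + 2047761} - 693 \left(- \frac{1}{1431}\right)\right) + 1369046\right) + 684556 = \left(\left(-17 - 1431 + \sqrt{2528010} + \frac{77}{159}\right) + 1369046\right) + 684556 = \left(\left(-17 - 1431 + 9 \sqrt{31210} + \frac{77}{159}\right) + 1369046\right) + 684556 = \left(\left(- \frac{230155}{159} + 9 \sqrt{31210}\right) + 1369046\right) + 684556 = \left(\frac{217448159}{159} + 9 \sqrt{31210}\right) + 684556 = \frac{326292563}{159} + 9 \sqrt{31210}$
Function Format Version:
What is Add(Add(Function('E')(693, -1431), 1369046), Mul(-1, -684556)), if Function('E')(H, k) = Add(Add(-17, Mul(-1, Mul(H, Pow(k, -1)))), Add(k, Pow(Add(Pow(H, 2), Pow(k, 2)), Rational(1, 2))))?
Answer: Add(Rational(326292563, 159), Mul(9, Pow(31210, Rational(1, 2)))) ≈ 2.0537e+6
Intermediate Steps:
Function('E')(H, k) = Add(-17, k, Pow(Add(Pow(H, 2), Pow(k, 2)), Rational(1, 2)), Mul(-1, H, Pow(k, -1))) (Function('E')(H, k) = Add(Add(-17, Mul(-1, H, Pow(k, -1))), Add(k, Pow(Add(Pow(H, 2), Pow(k, 2)), Rational(1, 2)))) = Add(-17, k, Pow(Add(Pow(H, 2), Pow(k, 2)), Rational(1, 2)), Mul(-1, H, Pow(k, -1))))
Add(Add(Function('E')(693, -1431), 1369046), Mul(-1, -684556)) = Add(Add(Add(-17, -1431, Pow(Add(Pow(693, 2), Pow(-1431, 2)), Rational(1, 2)), Mul(-1, 693, Pow(-1431, -1))), 1369046), Mul(-1, -684556)) = Add(Add(Add(-17, -1431, Pow(Add(480249, 2047761), Rational(1, 2)), Mul(-1, 693, Rational(-1, 1431))), 1369046), 684556) = Add(Add(Add(-17, -1431, Pow(2528010, Rational(1, 2)), Rational(77, 159)), 1369046), 684556) = Add(Add(Add(-17, -1431, Mul(9, Pow(31210, Rational(1, 2))), Rational(77, 159)), 1369046), 684556) = Add(Add(Add(Rational(-230155, 159), Mul(9, Pow(31210, Rational(1, 2)))), 1369046), 684556) = Add(Add(Rational(217448159, 159), Mul(9, Pow(31210, Rational(1, 2)))), 684556) = Add(Rational(326292563, 159), Mul(9, Pow(31210, Rational(1, 2))))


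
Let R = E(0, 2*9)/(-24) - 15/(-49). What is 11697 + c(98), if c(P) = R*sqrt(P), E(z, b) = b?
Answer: 11697 - 87*sqrt(2)/28 ≈ 11693.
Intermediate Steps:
R = -87/196 (R = (2*9)/(-24) - 15/(-49) = 18*(-1/24) - 15*(-1/49) = -3/4 + 15/49 = -87/196 ≈ -0.44388)
c(P) = -87*sqrt(P)/196
11697 + c(98) = 11697 - 87*sqrt(2)/28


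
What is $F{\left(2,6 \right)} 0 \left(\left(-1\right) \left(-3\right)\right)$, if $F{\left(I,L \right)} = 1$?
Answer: $0$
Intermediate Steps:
$F{\left(2,6 \right)} 0 \left(\left(-1\right) \left(-3\right)\right) = 1 \cdot 0 \left(\left(-1\right) \left(-3\right)\right) = 0 \cdot 3 = 0$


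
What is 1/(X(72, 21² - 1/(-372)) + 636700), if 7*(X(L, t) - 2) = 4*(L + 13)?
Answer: 7/4457254 ≈ 1.5705e-6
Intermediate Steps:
X(L, t) = 66/7 + 4*L/7 (X(L, t) = 2 + (4*(L + 13))/7 = 2 + (4*(13 + L))/7 = 2 + (52 + 4*L)/7 = 2 + (52/7 + 4*L/7) = 66/7 + 4*L/7)
1/(X(72, 21² - 1/(-372)) + 636700) = 1/((66/7 + (4/7)*72) + 636700) = 1/((66/7 + 288/7) + 636700) = 1/(354/7 + 636700) = 1/(4457254/7) = 7/4457254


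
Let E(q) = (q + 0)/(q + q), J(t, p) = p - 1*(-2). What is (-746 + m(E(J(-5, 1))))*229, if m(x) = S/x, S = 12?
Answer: -165338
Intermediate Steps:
J(t, p) = 2 + p (J(t, p) = p + 2 = 2 + p)
E(q) = 1/2 (E(q) = q/((2*q)) = q*(1/(2*q)) = 1/2)
m(x) = 12/x
(-746 + m(E(J(-5, 1))))*229 = (-746 + 12/(1/2))*229 = (-746 + 12*2)*229 = (-746 + 24)*229 = -722*229 = -165338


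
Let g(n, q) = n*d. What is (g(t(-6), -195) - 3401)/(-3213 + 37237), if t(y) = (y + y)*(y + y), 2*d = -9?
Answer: -4049/34024 ≈ -0.11900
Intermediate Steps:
d = -9/2 (d = (½)*(-9) = -9/2 ≈ -4.5000)
t(y) = 4*y² (t(y) = (2*y)*(2*y) = 4*y²)
g(n, q) = -9*n/2 (g(n, q) = n*(-9/2) = -9*n/2)
(g(t(-6), -195) - 3401)/(-3213 + 37237) = (-18*(-6)² - 3401)/(-3213 + 37237) = (-18*36 - 3401)/34024 = (-9/2*144 - 3401)*(1/34024) = (-648 - 3401)*(1/34024) = -4049*1/34024 = -4049/34024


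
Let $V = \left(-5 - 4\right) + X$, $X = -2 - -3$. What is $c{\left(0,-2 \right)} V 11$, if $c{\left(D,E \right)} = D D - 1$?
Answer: $88$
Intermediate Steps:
$X = 1$ ($X = -2 + 3 = 1$)
$c{\left(D,E \right)} = -1 + D^{2}$ ($c{\left(D,E \right)} = D^{2} - 1 = -1 + D^{2}$)
$V = -8$ ($V = \left(-5 - 4\right) + 1 = -9 + 1 = -8$)
$c{\left(0,-2 \right)} V 11 = \left(-1 + 0^{2}\right) \left(-8\right) 11 = \left(-1 + 0\right) \left(-8\right) 11 = \left(-1\right) \left(-8\right) 11 = 8 \cdot 11 = 88$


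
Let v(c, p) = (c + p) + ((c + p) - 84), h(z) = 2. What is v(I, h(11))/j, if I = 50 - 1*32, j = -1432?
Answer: 11/358 ≈ 0.030726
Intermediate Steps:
I = 18 (I = 50 - 32 = 18)
v(c, p) = -84 + 2*c + 2*p (v(c, p) = (c + p) + (-84 + c + p) = -84 + 2*c + 2*p)
v(I, h(11))/j = (-84 + 2*18 + 2*2)/(-1432) = (-84 + 36 + 4)*(-1/1432) = -44*(-1/1432) = 11/358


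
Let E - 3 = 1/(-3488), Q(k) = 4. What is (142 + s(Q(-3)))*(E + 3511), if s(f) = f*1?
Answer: 894748663/1744 ≈ 5.1304e+5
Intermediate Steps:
s(f) = f
E = 10463/3488 (E = 3 + 1/(-3488) = 3 - 1/3488 = 10463/3488 ≈ 2.9997)
(142 + s(Q(-3)))*(E + 3511) = (142 + 4)*(10463/3488 + 3511) = 146*(12256831/3488) = 894748663/1744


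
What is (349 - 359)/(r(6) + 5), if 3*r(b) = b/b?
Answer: -15/8 ≈ -1.8750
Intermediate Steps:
r(b) = ⅓ (r(b) = (b/b)/3 = (⅓)*1 = ⅓)
(349 - 359)/(r(6) + 5) = (349 - 359)/(⅓ + 5) = -10/16/3 = -10*3/16 = -15/8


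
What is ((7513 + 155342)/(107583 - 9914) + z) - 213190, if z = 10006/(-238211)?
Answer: -450909501365529/2115075469 ≈ -2.1319e+5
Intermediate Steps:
z = -10006/238211 (z = 10006*(-1/238211) = -10006/238211 ≈ -0.042005)
((7513 + 155342)/(107583 - 9914) + z) - 213190 = ((7513 + 155342)/(107583 - 9914) - 10006/238211) - 213190 = (162855/97669 - 10006/238211) - 213190 = (162855*(1/97669) - 10006/238211) - 213190 = (14805/8879 - 10006/238211) - 213190 = 3437870581/2115075469 - 213190 = -450909501365529/2115075469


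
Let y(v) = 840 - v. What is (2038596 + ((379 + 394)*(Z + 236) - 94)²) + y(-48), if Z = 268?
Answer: 151710731488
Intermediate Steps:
(2038596 + ((379 + 394)*(Z + 236) - 94)²) + y(-48) = (2038596 + ((379 + 394)*(268 + 236) - 94)²) + (840 - 1*(-48)) = (2038596 + (773*504 - 94)²) + (840 + 48) = (2038596 + (389592 - 94)²) + 888 = (2038596 + 389498²) + 888 = (2038596 + 151708692004) + 888 = 151710730600 + 888 = 151710731488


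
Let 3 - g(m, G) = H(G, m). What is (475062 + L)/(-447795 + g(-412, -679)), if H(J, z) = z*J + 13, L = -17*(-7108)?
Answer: -8894/10859 ≈ -0.81904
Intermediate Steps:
L = 120836
H(J, z) = 13 + J*z (H(J, z) = J*z + 13 = 13 + J*z)
g(m, G) = -10 - G*m (g(m, G) = 3 - (13 + G*m) = 3 + (-13 - G*m) = -10 - G*m)
(475062 + L)/(-447795 + g(-412, -679)) = (475062 + 120836)/(-447795 + (-10 - 1*(-679)*(-412))) = 595898/(-447795 + (-10 - 279748)) = 595898/(-447795 - 279758) = 595898/(-727553) = 595898*(-1/727553) = -8894/10859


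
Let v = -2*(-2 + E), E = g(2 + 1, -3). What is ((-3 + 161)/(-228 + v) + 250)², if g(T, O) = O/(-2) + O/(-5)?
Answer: 80917491600/1301881 ≈ 62154.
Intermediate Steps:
g(T, O) = -7*O/10 (g(T, O) = O*(-½) + O*(-⅕) = -O/2 - O/5 = -7*O/10)
E = 21/10 (E = -7/10*(-3) = 21/10 ≈ 2.1000)
v = -⅕ (v = -2*(-2 + 21/10) = -2*⅒ = -⅕ ≈ -0.20000)
((-3 + 161)/(-228 + v) + 250)² = ((-3 + 161)/(-228 - ⅕) + 250)² = (158/(-1141/5) + 250)² = (158*(-5/1141) + 250)² = (-790/1141 + 250)² = (284460/1141)² = 80917491600/1301881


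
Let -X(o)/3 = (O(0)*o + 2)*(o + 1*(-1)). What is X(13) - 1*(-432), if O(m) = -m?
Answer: 360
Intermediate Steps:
X(o) = 6 - 6*o (X(o) = -3*((-1*0)*o + 2)*(o + 1*(-1)) = -3*(0*o + 2)*(o - 1) = -3*(0 + 2)*(-1 + o) = -6*(-1 + o) = -3*(-2 + 2*o) = 6 - 6*o)
X(13) - 1*(-432) = (6 - 6*13) - 1*(-432) = (6 - 78) + 432 = -72 + 432 = 360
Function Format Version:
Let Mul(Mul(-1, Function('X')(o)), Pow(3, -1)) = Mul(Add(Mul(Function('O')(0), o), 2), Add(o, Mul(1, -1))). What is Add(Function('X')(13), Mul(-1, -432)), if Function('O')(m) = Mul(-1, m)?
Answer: 360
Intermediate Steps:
Function('X')(o) = Add(6, Mul(-6, o)) (Function('X')(o) = Mul(-3, Mul(Add(Mul(Mul(-1, 0), o), 2), Add(o, Mul(1, -1)))) = Mul(-3, Mul(Add(Mul(0, o), 2), Add(o, -1))) = Mul(-3, Mul(Add(0, 2), Add(-1, o))) = Mul(-3, Mul(2, Add(-1, o))) = Mul(-3, Add(-2, Mul(2, o))) = Add(6, Mul(-6, o)))
Add(Function('X')(13), Mul(-1, -432)) = Add(Add(6, Mul(-6, 13)), Mul(-1, -432)) = Add(Add(6, -78), 432) = Add(-72, 432) = 360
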